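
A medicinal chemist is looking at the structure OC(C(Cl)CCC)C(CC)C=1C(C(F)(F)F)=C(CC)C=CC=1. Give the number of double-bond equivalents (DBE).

Degree of unsaturation = (number of rings) + (number of π bonds).
Ring closures in the SMILES: 1.
π bonds: 3 double bonds (each 1 DoU) → 3 DoU from unsaturation.
Total DoU = 1 + 3 = 4.

4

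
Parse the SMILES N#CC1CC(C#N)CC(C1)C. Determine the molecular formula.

C9H12N2

Walk through each heavy atom and fill implicit hydrogens from standard valence (C 4, N 3, O 2, S 2, halogen 1):
  atom 1: N, bond orders sum to 3 (valence 3) → 0 H
  atom 2: C, bond orders sum to 4 (valence 4) → 0 H
  atom 3: C, bond orders sum to 3 (valence 4) → 1 H
  atom 4: C, bond orders sum to 2 (valence 4) → 2 H
  atom 5: C, bond orders sum to 3 (valence 4) → 1 H
  atom 6: C, bond orders sum to 4 (valence 4) → 0 H
  atom 7: N, bond orders sum to 3 (valence 3) → 0 H
  atom 8: C, bond orders sum to 2 (valence 4) → 2 H
  atom 9: C, bond orders sum to 3 (valence 4) → 1 H
  atom 10: C, bond orders sum to 2 (valence 4) → 2 H
  atom 11: C, bond orders sum to 1 (valence 4) → 3 H
Totals → C:9, H:12, N:2.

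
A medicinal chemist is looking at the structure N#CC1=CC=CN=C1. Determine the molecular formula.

C6H4N2

Walk through each heavy atom and fill implicit hydrogens from standard valence (C 4, N 3, O 2, S 2, halogen 1):
  atom 1: N, bond orders sum to 3 (valence 3) → 0 H
  atom 2: C, bond orders sum to 4 (valence 4) → 0 H
  atom 3: C, bond orders sum to 4 (valence 4) → 0 H
  atom 4: C, bond orders sum to 3 (valence 4) → 1 H
  atom 5: C, bond orders sum to 3 (valence 4) → 1 H
  atom 6: C, bond orders sum to 3 (valence 4) → 1 H
  atom 7: N, bond orders sum to 3 (valence 3) → 0 H
  atom 8: C, bond orders sum to 3 (valence 4) → 1 H
Totals → C:6, H:4, N:2.
In Hill order: C6H4N2.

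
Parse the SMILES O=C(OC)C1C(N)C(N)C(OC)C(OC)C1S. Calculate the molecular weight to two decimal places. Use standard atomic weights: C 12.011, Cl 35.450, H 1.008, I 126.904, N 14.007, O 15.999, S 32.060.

264.34 g/mol

First, the molecular formula is C10H20N2O4S (counting implicit H from valence).
  C: 10 × 12.011 = 120.110
  H: 20 × 1.008 = 20.160
  N: 2 × 14.007 = 28.014
  O: 4 × 15.999 = 63.996
  S: 1 × 32.060 = 32.060
Sum: 10×12.011 + 20×1.008 + 2×14.007 + 4×15.999 + 1×32.060 = 264.340 → 264.34 g/mol.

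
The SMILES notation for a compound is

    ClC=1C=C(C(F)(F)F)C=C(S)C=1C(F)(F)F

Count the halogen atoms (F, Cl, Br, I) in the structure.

7

Halogen atoms appear at heavy-atom positions 1, 6, 7, 8, 14, 15, 16 (1×Cl, 6×F).
Other groups present: 1 thiol.
Halogen count: 7.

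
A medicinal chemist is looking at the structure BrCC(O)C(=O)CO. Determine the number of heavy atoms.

8

Every atom symbol written in the SMILES (organic subset) is one heavy atom; implicit H are not written.
Heavy atoms by element → Br:1, C:4, O:3.
Total: 8.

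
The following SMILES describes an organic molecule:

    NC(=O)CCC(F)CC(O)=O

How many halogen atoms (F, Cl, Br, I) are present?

1

Halogen atoms appear at heavy-atom position 7 (1×F).
Other groups present: 1 amide, 1 carboxylic acid.
Halogen count: 1.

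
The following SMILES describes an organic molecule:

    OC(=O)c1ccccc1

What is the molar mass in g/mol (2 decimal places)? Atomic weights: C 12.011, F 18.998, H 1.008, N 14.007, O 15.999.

First, the molecular formula is C7H6O2 (counting implicit H from valence).
  C: 7 × 12.011 = 84.077
  H: 6 × 1.008 = 6.048
  O: 2 × 15.999 = 31.998
Sum: 7×12.011 + 6×1.008 + 2×15.999 = 122.123 → 122.12 g/mol.

122.12 g/mol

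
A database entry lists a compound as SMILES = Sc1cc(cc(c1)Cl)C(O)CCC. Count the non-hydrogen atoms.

Every atom symbol written in the SMILES (organic subset) is one heavy atom; implicit H are not written.
Heavy atoms by element → C:10, Cl:1, O:1, S:1.
Total: 13.

13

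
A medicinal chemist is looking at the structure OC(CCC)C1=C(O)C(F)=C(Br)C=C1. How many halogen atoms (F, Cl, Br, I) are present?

2

Halogen atoms appear at heavy-atom positions 10, 12 (1×Br, 1×F).
Other groups present: 2 hydroxyl.
Halogen count: 2.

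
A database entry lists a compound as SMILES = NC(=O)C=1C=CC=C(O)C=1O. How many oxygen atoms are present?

3

Scan the SMILES for O atoms (remember two-letter symbols like Cl and Br are single atoms).
Oxygen count: 3.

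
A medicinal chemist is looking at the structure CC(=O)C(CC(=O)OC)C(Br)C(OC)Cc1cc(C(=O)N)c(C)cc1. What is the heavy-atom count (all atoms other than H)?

25

Every atom symbol written in the SMILES (organic subset) is one heavy atom; implicit H are not written.
Heavy atoms by element → Br:1, C:18, N:1, O:5.
Total: 25.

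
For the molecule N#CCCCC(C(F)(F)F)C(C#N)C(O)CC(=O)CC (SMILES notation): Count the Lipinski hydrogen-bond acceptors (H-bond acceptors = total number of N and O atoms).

N atoms: 2; O atoms: 2.
Lipinski HBA = 2 + 2 = 4.

4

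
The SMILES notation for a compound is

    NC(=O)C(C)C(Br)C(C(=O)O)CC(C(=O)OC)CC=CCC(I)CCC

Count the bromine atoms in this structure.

Scan the SMILES for Br atoms (remember two-letter symbols like Cl and Br are single atoms).
Bromine count: 1.

1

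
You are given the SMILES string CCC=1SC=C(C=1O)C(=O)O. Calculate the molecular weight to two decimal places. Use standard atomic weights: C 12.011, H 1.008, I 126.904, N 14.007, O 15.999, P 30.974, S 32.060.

172.20 g/mol

First, the molecular formula is C7H8O3S (counting implicit H from valence).
  C: 7 × 12.011 = 84.077
  H: 8 × 1.008 = 8.064
  O: 3 × 15.999 = 47.997
  S: 1 × 32.060 = 32.060
Sum: 7×12.011 + 8×1.008 + 3×15.999 + 1×32.060 = 172.198 → 172.20 g/mol.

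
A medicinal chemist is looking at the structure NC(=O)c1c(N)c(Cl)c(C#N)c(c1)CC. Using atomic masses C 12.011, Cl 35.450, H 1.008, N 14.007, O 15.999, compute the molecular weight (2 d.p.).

First, the molecular formula is C10H10ClN3O (counting implicit H from valence).
  C: 10 × 12.011 = 120.110
  Cl: 1 × 35.450 = 35.450
  H: 10 × 1.008 = 10.080
  N: 3 × 14.007 = 42.021
  O: 1 × 15.999 = 15.999
Sum: 10×12.011 + 1×35.450 + 10×1.008 + 3×14.007 + 1×15.999 = 223.660 → 223.66 g/mol.

223.66 g/mol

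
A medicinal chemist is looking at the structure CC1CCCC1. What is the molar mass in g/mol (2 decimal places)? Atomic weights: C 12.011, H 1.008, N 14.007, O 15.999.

First, the molecular formula is C6H12 (counting implicit H from valence).
  C: 6 × 12.011 = 72.066
  H: 12 × 1.008 = 12.096
Sum: 6×12.011 + 12×1.008 = 84.162 → 84.16 g/mol.

84.16 g/mol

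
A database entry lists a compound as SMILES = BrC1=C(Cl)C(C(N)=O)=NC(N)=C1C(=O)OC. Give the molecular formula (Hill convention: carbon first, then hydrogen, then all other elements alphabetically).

C8H7BrClN3O3

Walk through each heavy atom and fill implicit hydrogens from standard valence (C 4, N 3, O 2, S 2, halogen 1):
  atom 1: Br (halogen, monovalent) → 0 H
  atom 2: C, bond orders sum to 4 (valence 4) → 0 H
  atom 3: C, bond orders sum to 4 (valence 4) → 0 H
  atom 4: Cl (halogen, monovalent) → 0 H
  atom 5: C, bond orders sum to 4 (valence 4) → 0 H
  atom 6: C, bond orders sum to 4 (valence 4) → 0 H
  atom 7: N, bond orders sum to 1 (valence 3) → 2 H
  atom 8: O, bond orders sum to 2 (valence 2) → 0 H
  atom 9: N, bond orders sum to 3 (valence 3) → 0 H
  atom 10: C, bond orders sum to 4 (valence 4) → 0 H
  atom 11: N, bond orders sum to 1 (valence 3) → 2 H
  atom 12: C, bond orders sum to 4 (valence 4) → 0 H
  atom 13: C, bond orders sum to 4 (valence 4) → 0 H
  atom 14: O, bond orders sum to 2 (valence 2) → 0 H
  atom 15: O, bond orders sum to 2 (valence 2) → 0 H
  atom 16: C, bond orders sum to 1 (valence 4) → 3 H
Totals → C:8, H:7, Br:1, Cl:1, N:3, O:3.
In Hill order: C8H7BrClN3O3.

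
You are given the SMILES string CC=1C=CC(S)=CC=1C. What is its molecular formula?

Walk through each heavy atom and fill implicit hydrogens from standard valence (C 4, N 3, O 2, S 2, halogen 1):
  atom 1: C, bond orders sum to 1 (valence 4) → 3 H
  atom 2: C, bond orders sum to 4 (valence 4) → 0 H
  atom 3: C, bond orders sum to 3 (valence 4) → 1 H
  atom 4: C, bond orders sum to 3 (valence 4) → 1 H
  atom 5: C, bond orders sum to 4 (valence 4) → 0 H
  atom 6: S, bond orders sum to 1 (valence 2) → 1 H
  atom 7: C, bond orders sum to 3 (valence 4) → 1 H
  atom 8: C, bond orders sum to 4 (valence 4) → 0 H
  atom 9: C, bond orders sum to 1 (valence 4) → 3 H
Totals → C:8, H:10, S:1.
In Hill order: C8H10S.

C8H10S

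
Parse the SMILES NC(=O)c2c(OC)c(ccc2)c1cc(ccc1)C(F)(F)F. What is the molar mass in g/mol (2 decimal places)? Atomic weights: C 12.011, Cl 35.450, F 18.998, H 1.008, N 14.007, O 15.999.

295.26 g/mol

First, the molecular formula is C15H12F3NO2 (counting implicit H from valence).
  C: 15 × 12.011 = 180.165
  F: 3 × 18.998 = 56.994
  H: 12 × 1.008 = 12.096
  N: 1 × 14.007 = 14.007
  O: 2 × 15.999 = 31.998
Sum: 15×12.011 + 3×18.998 + 12×1.008 + 1×14.007 + 2×15.999 = 295.260 → 295.26 g/mol.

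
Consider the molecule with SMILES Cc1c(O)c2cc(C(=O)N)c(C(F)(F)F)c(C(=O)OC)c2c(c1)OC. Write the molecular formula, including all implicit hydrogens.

Walk through each heavy atom and fill implicit hydrogens from standard valence (C 4, N 3, O 2, S 2, halogen 1); for lowercase aromatic atoms, an aromatic c carries 1 H when it has two neighbours and 0 H with three, and aromatic n carries 0 H:
  atom 1: C, bond orders sum to 1 (valence 4) → 3 H
  atom 2: aromatic c, 3 neighbours → 0 H
  atom 3: aromatic c, 3 neighbours → 0 H
  atom 4: O, bond orders sum to 1 (valence 2) → 1 H
  atom 5: aromatic c, 3 neighbours → 0 H
  atom 6: aromatic c, 2 neighbours → 1 H
  atom 7: aromatic c, 3 neighbours → 0 H
  atom 8: C, bond orders sum to 4 (valence 4) → 0 H
  atom 9: O, bond orders sum to 2 (valence 2) → 0 H
  atom 10: N, bond orders sum to 1 (valence 3) → 2 H
  atom 11: aromatic c, 3 neighbours → 0 H
  atom 12: C, bond orders sum to 4 (valence 4) → 0 H
  atom 13: F (halogen, monovalent) → 0 H
  atom 14: F (halogen, monovalent) → 0 H
  atom 15: F (halogen, monovalent) → 0 H
  atom 16: aromatic c, 3 neighbours → 0 H
  atom 17: C, bond orders sum to 4 (valence 4) → 0 H
  atom 18: O, bond orders sum to 2 (valence 2) → 0 H
  atom 19: O, bond orders sum to 2 (valence 2) → 0 H
  atom 20: C, bond orders sum to 1 (valence 4) → 3 H
  atom 21: aromatic c, 3 neighbours → 0 H
  atom 22: aromatic c, 3 neighbours → 0 H
  atom 23: aromatic c, 2 neighbours → 1 H
  atom 24: O, bond orders sum to 2 (valence 2) → 0 H
  atom 25: C, bond orders sum to 1 (valence 4) → 3 H
Totals → C:16, H:14, F:3, N:1, O:5.

C16H14F3NO5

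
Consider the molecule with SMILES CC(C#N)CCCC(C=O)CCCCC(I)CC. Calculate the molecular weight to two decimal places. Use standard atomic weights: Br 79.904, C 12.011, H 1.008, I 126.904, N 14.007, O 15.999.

363.28 g/mol

First, the molecular formula is C15H26INO (counting implicit H from valence).
  C: 15 × 12.011 = 180.165
  H: 26 × 1.008 = 26.208
  I: 1 × 126.904 = 126.904
  N: 1 × 14.007 = 14.007
  O: 1 × 15.999 = 15.999
Sum: 15×12.011 + 26×1.008 + 1×126.904 + 1×14.007 + 1×15.999 = 363.283 → 363.28 g/mol.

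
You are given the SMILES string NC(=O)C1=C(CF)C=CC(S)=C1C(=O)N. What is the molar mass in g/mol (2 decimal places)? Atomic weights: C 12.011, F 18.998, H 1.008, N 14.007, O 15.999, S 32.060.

228.24 g/mol

First, the molecular formula is C9H9FN2O2S (counting implicit H from valence).
  C: 9 × 12.011 = 108.099
  F: 1 × 18.998 = 18.998
  H: 9 × 1.008 = 9.072
  N: 2 × 14.007 = 28.014
  O: 2 × 15.999 = 31.998
  S: 1 × 32.060 = 32.060
Sum: 9×12.011 + 1×18.998 + 9×1.008 + 2×14.007 + 2×15.999 + 1×32.060 = 228.241 → 228.24 g/mol.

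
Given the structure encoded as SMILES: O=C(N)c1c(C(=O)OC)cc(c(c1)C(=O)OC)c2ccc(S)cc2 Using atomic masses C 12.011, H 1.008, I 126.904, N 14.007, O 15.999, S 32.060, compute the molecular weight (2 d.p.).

345.37 g/mol

First, the molecular formula is C17H15NO5S (counting implicit H from valence).
  C: 17 × 12.011 = 204.187
  H: 15 × 1.008 = 15.120
  N: 1 × 14.007 = 14.007
  O: 5 × 15.999 = 79.995
  S: 1 × 32.060 = 32.060
Sum: 17×12.011 + 15×1.008 + 1×14.007 + 5×15.999 + 1×32.060 = 345.369 → 345.37 g/mol.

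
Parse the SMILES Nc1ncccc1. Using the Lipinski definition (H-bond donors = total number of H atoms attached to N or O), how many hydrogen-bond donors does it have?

2

Donors: find every N or O and count the H atoms it carries.
  atom 1 (N): bond orders sum to 1 → 2 H
  atom 3 (N): bond orders sum to 3 → 0 H
Lipinski HBD = 2.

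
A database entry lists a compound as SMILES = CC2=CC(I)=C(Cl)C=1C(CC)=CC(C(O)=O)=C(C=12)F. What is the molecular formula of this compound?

Walk through each heavy atom and fill implicit hydrogens from standard valence (C 4, N 3, O 2, S 2, halogen 1):
  atom 1: C, bond orders sum to 1 (valence 4) → 3 H
  atom 2: C, bond orders sum to 4 (valence 4) → 0 H
  atom 3: C, bond orders sum to 3 (valence 4) → 1 H
  atom 4: C, bond orders sum to 4 (valence 4) → 0 H
  atom 5: I (halogen, monovalent) → 0 H
  atom 6: C, bond orders sum to 4 (valence 4) → 0 H
  atom 7: Cl (halogen, monovalent) → 0 H
  atom 8: C, bond orders sum to 4 (valence 4) → 0 H
  atom 9: C, bond orders sum to 4 (valence 4) → 0 H
  atom 10: C, bond orders sum to 2 (valence 4) → 2 H
  atom 11: C, bond orders sum to 1 (valence 4) → 3 H
  atom 12: C, bond orders sum to 3 (valence 4) → 1 H
  atom 13: C, bond orders sum to 4 (valence 4) → 0 H
  atom 14: C, bond orders sum to 4 (valence 4) → 0 H
  atom 15: O, bond orders sum to 1 (valence 2) → 1 H
  atom 16: O, bond orders sum to 2 (valence 2) → 0 H
  atom 17: C, bond orders sum to 4 (valence 4) → 0 H
  atom 18: C, bond orders sum to 4 (valence 4) → 0 H
  atom 19: F (halogen, monovalent) → 0 H
Totals → C:14, H:11, Cl:1, F:1, I:1, O:2.
In Hill order: C14H11ClFIO2.

C14H11ClFIO2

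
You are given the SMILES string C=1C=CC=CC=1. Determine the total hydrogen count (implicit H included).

Walk through each heavy atom and fill implicit hydrogens from standard valence (C 4, N 3, O 2, S 2, halogen 1):
  atom 1: C, bond orders sum to 3 (valence 4) → 1 H
  atom 2: C, bond orders sum to 3 (valence 4) → 1 H
  atom 3: C, bond orders sum to 3 (valence 4) → 1 H
  atom 4: C, bond orders sum to 3 (valence 4) → 1 H
  atom 5: C, bond orders sum to 3 (valence 4) → 1 H
  atom 6: C, bond orders sum to 3 (valence 4) → 1 H
Total hydrogens: 6.

6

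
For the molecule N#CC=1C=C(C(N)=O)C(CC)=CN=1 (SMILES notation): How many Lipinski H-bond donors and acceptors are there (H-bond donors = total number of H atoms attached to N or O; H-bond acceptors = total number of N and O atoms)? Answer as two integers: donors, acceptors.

Donors: find every N or O and count the H atoms it carries.
  atom 1 (N): bond orders sum to 3 → 0 H
  atom 7 (N): bond orders sum to 1 → 2 H
  atom 8 (O): bond orders sum to 2 → 0 H
  atom 13 (N): bond orders sum to 3 → 0 H
Lipinski HBD = 2.
Acceptors: N atoms = 3, O atoms = 1 → HBA = 4.

2, 4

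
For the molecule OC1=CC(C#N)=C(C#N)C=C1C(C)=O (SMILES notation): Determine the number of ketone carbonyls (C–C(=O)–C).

1

The ketone motif appears at heavy-atom position 12 in the SMILES.
Other groups present: 1 hydroxyl, 2 nitrile.
Ketone count: 1.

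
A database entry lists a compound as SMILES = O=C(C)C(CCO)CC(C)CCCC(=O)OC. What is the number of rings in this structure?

In SMILES, each pair of matching ring-closure digits denotes one ring-closing bond; the number of such bonds equals the number of independent rings.
Ring-closure bonds here: 0.

0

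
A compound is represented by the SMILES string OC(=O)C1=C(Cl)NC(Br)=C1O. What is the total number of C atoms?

5

Count every carbon token in the SMILES (each C, including those in ring-closure positions and inside branches).
Carbon count: 5.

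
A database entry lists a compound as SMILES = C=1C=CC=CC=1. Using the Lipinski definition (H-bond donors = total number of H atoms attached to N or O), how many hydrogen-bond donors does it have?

Donors: find every N or O and count the H atoms it carries.
  (no N or O atoms present)
Lipinski HBD = 0.

0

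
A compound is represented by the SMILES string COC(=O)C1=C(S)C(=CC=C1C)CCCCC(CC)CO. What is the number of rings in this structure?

In SMILES, each pair of matching ring-closure digits denotes one ring-closing bond; the number of such bonds equals the number of independent rings.
Ring-closure bonds here: 1.

1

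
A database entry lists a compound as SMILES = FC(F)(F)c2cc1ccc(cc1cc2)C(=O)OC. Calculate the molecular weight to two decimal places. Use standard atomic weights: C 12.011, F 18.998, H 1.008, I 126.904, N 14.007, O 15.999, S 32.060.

254.21 g/mol

First, the molecular formula is C13H9F3O2 (counting implicit H from valence).
  C: 13 × 12.011 = 156.143
  F: 3 × 18.998 = 56.994
  H: 9 × 1.008 = 9.072
  O: 2 × 15.999 = 31.998
Sum: 13×12.011 + 3×18.998 + 9×1.008 + 2×15.999 = 254.207 → 254.21 g/mol.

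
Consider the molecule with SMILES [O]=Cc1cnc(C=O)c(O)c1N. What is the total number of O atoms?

Scan the SMILES for O atoms (remember two-letter symbols like Cl and Br are single atoms).
Oxygen count: 3.

3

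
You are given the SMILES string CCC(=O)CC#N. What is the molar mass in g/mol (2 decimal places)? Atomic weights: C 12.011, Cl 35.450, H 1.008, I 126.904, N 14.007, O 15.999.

97.12 g/mol

First, the molecular formula is C5H7NO (counting implicit H from valence).
  C: 5 × 12.011 = 60.055
  H: 7 × 1.008 = 7.056
  N: 1 × 14.007 = 14.007
  O: 1 × 15.999 = 15.999
Sum: 5×12.011 + 7×1.008 + 1×14.007 + 1×15.999 = 97.117 → 97.12 g/mol.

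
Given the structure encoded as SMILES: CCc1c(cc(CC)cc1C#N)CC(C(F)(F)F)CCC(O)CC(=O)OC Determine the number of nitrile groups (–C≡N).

The nitrile motif appears at heavy-atom position 11 in the SMILES.
Other groups present: 1 ester, 1 hydroxyl.
Nitrile count: 1.

1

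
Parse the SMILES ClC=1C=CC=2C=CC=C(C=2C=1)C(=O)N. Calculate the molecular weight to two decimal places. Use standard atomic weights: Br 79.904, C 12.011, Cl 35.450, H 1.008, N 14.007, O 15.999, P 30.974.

First, the molecular formula is C11H8ClNO (counting implicit H from valence).
  C: 11 × 12.011 = 132.121
  Cl: 1 × 35.450 = 35.450
  H: 8 × 1.008 = 8.064
  N: 1 × 14.007 = 14.007
  O: 1 × 15.999 = 15.999
Sum: 11×12.011 + 1×35.450 + 8×1.008 + 1×14.007 + 1×15.999 = 205.641 → 205.64 g/mol.

205.64 g/mol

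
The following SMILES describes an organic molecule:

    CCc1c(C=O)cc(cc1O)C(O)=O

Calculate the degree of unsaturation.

Molecular formula: C10H10O4.
DoU = (2C + 2 + N − H − X) / 2, where X is the halogen count and O/S are ignored.
    = (2·10 + 2 + 0 − 10 − 0) / 2 = 12 / 2 = 6.

6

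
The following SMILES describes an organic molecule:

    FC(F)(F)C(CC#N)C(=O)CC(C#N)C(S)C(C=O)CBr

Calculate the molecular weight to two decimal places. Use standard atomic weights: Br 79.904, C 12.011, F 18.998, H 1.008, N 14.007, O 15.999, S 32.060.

First, the molecular formula is C12H12BrF3N2O2S (counting implicit H from valence).
  Br: 1 × 79.904 = 79.904
  C: 12 × 12.011 = 144.132
  F: 3 × 18.998 = 56.994
  H: 12 × 1.008 = 12.096
  N: 2 × 14.007 = 28.014
  O: 2 × 15.999 = 31.998
  S: 1 × 32.060 = 32.060
Sum: 1×79.904 + 12×12.011 + 3×18.998 + 12×1.008 + 2×14.007 + 2×15.999 + 1×32.060 = 385.198 → 385.20 g/mol.

385.20 g/mol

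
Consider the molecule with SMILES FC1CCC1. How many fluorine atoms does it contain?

Scan the SMILES for F atoms (remember two-letter symbols like Cl and Br are single atoms).
Fluorine count: 1.

1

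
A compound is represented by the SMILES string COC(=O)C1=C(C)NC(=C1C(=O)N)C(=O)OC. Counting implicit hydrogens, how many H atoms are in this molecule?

Walk through each heavy atom and fill implicit hydrogens from standard valence (C 4, N 3, O 2, S 2, halogen 1):
  atom 1: C, bond orders sum to 1 (valence 4) → 3 H
  atom 2: O, bond orders sum to 2 (valence 2) → 0 H
  atom 3: C, bond orders sum to 4 (valence 4) → 0 H
  atom 4: O, bond orders sum to 2 (valence 2) → 0 H
  atom 5: C, bond orders sum to 4 (valence 4) → 0 H
  atom 6: C, bond orders sum to 4 (valence 4) → 0 H
  atom 7: C, bond orders sum to 1 (valence 4) → 3 H
  atom 8: N, bond orders sum to 2 (valence 3) → 1 H
  atom 9: C, bond orders sum to 4 (valence 4) → 0 H
  atom 10: C, bond orders sum to 4 (valence 4) → 0 H
  atom 11: C, bond orders sum to 4 (valence 4) → 0 H
  atom 12: O, bond orders sum to 2 (valence 2) → 0 H
  atom 13: N, bond orders sum to 1 (valence 3) → 2 H
  atom 14: C, bond orders sum to 4 (valence 4) → 0 H
  atom 15: O, bond orders sum to 2 (valence 2) → 0 H
  atom 16: O, bond orders sum to 2 (valence 2) → 0 H
  atom 17: C, bond orders sum to 1 (valence 4) → 3 H
Total hydrogens: 12.

12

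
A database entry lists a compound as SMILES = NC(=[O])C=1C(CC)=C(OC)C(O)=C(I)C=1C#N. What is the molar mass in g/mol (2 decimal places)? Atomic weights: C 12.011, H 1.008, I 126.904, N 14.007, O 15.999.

346.12 g/mol

First, the molecular formula is C11H11IN2O3 (counting implicit H from valence).
  C: 11 × 12.011 = 132.121
  H: 11 × 1.008 = 11.088
  I: 1 × 126.904 = 126.904
  N: 2 × 14.007 = 28.014
  O: 3 × 15.999 = 47.997
Sum: 11×12.011 + 11×1.008 + 1×126.904 + 2×14.007 + 3×15.999 = 346.124 → 346.12 g/mol.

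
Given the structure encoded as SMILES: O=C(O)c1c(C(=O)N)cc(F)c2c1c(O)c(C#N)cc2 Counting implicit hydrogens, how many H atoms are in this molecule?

7

Walk through each heavy atom and fill implicit hydrogens from standard valence (C 4, N 3, O 2, S 2, halogen 1); for lowercase aromatic atoms, an aromatic c carries 1 H when it has two neighbours and 0 H with three, and aromatic n carries 0 H:
  atom 1: O, bond orders sum to 2 (valence 2) → 0 H
  atom 2: C, bond orders sum to 4 (valence 4) → 0 H
  atom 3: O, bond orders sum to 1 (valence 2) → 1 H
  atom 4: aromatic c, 3 neighbours → 0 H
  atom 5: aromatic c, 3 neighbours → 0 H
  atom 6: C, bond orders sum to 4 (valence 4) → 0 H
  atom 7: O, bond orders sum to 2 (valence 2) → 0 H
  atom 8: N, bond orders sum to 1 (valence 3) → 2 H
  atom 9: aromatic c, 2 neighbours → 1 H
  atom 10: aromatic c, 3 neighbours → 0 H
  atom 11: F (halogen, monovalent) → 0 H
  atom 12: aromatic c, 3 neighbours → 0 H
  atom 13: aromatic c, 3 neighbours → 0 H
  atom 14: aromatic c, 3 neighbours → 0 H
  atom 15: O, bond orders sum to 1 (valence 2) → 1 H
  atom 16: aromatic c, 3 neighbours → 0 H
  atom 17: C, bond orders sum to 4 (valence 4) → 0 H
  atom 18: N, bond orders sum to 3 (valence 3) → 0 H
  atom 19: aromatic c, 2 neighbours → 1 H
  atom 20: aromatic c, 2 neighbours → 1 H
Total hydrogens: 7.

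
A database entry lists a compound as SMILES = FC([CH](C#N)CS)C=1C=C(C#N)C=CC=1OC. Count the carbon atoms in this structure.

12

Count every carbon token in the SMILES (each C, including those in ring-closure positions and inside branches).
Carbon count: 12.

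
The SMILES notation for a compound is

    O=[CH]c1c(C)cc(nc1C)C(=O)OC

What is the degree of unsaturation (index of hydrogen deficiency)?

6

Molecular formula: C10H11NO3.
DoU = (2C + 2 + N − H − X) / 2, where X is the halogen count and O/S are ignored.
    = (2·10 + 2 + 1 − 11 − 0) / 2 = 12 / 2 = 6.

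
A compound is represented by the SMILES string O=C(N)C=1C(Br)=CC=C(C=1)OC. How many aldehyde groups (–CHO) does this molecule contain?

0

Scan the SMILES for the aldehyde motif — none present.
Groups that are present: 1 amide, 1 ether.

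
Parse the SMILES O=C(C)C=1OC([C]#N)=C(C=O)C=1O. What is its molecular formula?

C8H5NO4

Walk through each heavy atom and fill implicit hydrogens from standard valence (C 4, N 3, O 2, S 2, halogen 1):
  atom 1: O, bond orders sum to 2 (valence 2) → 0 H
  atom 2: C, bond orders sum to 4 (valence 4) → 0 H
  atom 3: C, bond orders sum to 1 (valence 4) → 3 H
  atom 4: C, bond orders sum to 4 (valence 4) → 0 H
  atom 5: O, bond orders sum to 2 (valence 2) → 0 H
  atom 6: C, bond orders sum to 4 (valence 4) → 0 H
  atom 7: C with explicit H count 0
  atom 8: N, bond orders sum to 3 (valence 3) → 0 H
  atom 9: C, bond orders sum to 4 (valence 4) → 0 H
  atom 10: C, bond orders sum to 3 (valence 4) → 1 H
  atom 11: O, bond orders sum to 2 (valence 2) → 0 H
  atom 12: C, bond orders sum to 4 (valence 4) → 0 H
  atom 13: O, bond orders sum to 1 (valence 2) → 1 H
Totals → C:8, H:5, N:1, O:4.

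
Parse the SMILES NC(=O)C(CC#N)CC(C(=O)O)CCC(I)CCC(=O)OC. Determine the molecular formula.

C14H21IN2O5

Walk through each heavy atom and fill implicit hydrogens from standard valence (C 4, N 3, O 2, S 2, halogen 1):
  atom 1: N, bond orders sum to 1 (valence 3) → 2 H
  atom 2: C, bond orders sum to 4 (valence 4) → 0 H
  atom 3: O, bond orders sum to 2 (valence 2) → 0 H
  atom 4: C, bond orders sum to 3 (valence 4) → 1 H
  atom 5: C, bond orders sum to 2 (valence 4) → 2 H
  atom 6: C, bond orders sum to 4 (valence 4) → 0 H
  atom 7: N, bond orders sum to 3 (valence 3) → 0 H
  atom 8: C, bond orders sum to 2 (valence 4) → 2 H
  atom 9: C, bond orders sum to 3 (valence 4) → 1 H
  atom 10: C, bond orders sum to 4 (valence 4) → 0 H
  atom 11: O, bond orders sum to 2 (valence 2) → 0 H
  atom 12: O, bond orders sum to 1 (valence 2) → 1 H
  atom 13: C, bond orders sum to 2 (valence 4) → 2 H
  atom 14: C, bond orders sum to 2 (valence 4) → 2 H
  atom 15: C, bond orders sum to 3 (valence 4) → 1 H
  atom 16: I (halogen, monovalent) → 0 H
  atom 17: C, bond orders sum to 2 (valence 4) → 2 H
  atom 18: C, bond orders sum to 2 (valence 4) → 2 H
  atom 19: C, bond orders sum to 4 (valence 4) → 0 H
  atom 20: O, bond orders sum to 2 (valence 2) → 0 H
  atom 21: O, bond orders sum to 2 (valence 2) → 0 H
  atom 22: C, bond orders sum to 1 (valence 4) → 3 H
Totals → C:14, H:21, I:1, N:2, O:5.
In Hill order: C14H21IN2O5.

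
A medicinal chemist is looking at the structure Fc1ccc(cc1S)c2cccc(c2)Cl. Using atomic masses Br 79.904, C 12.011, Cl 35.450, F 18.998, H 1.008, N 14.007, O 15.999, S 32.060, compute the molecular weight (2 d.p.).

First, the molecular formula is C12H8ClFS (counting implicit H from valence).
  C: 12 × 12.011 = 144.132
  Cl: 1 × 35.450 = 35.450
  F: 1 × 18.998 = 18.998
  H: 8 × 1.008 = 8.064
  S: 1 × 32.060 = 32.060
Sum: 12×12.011 + 1×35.450 + 1×18.998 + 8×1.008 + 1×32.060 = 238.704 → 238.70 g/mol.

238.70 g/mol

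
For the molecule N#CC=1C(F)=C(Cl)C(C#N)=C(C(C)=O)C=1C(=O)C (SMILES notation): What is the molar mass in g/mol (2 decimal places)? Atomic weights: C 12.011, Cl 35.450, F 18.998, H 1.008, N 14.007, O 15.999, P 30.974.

First, the molecular formula is C12H6ClFN2O2 (counting implicit H from valence).
  C: 12 × 12.011 = 144.132
  Cl: 1 × 35.450 = 35.450
  F: 1 × 18.998 = 18.998
  H: 6 × 1.008 = 6.048
  N: 2 × 14.007 = 28.014
  O: 2 × 15.999 = 31.998
Sum: 12×12.011 + 1×35.450 + 1×18.998 + 6×1.008 + 2×14.007 + 2×15.999 = 264.640 → 264.64 g/mol.

264.64 g/mol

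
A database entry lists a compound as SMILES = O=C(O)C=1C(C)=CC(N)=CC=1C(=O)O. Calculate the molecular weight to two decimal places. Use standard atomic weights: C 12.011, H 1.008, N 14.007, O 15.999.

195.17 g/mol

First, the molecular formula is C9H9NO4 (counting implicit H from valence).
  C: 9 × 12.011 = 108.099
  H: 9 × 1.008 = 9.072
  N: 1 × 14.007 = 14.007
  O: 4 × 15.999 = 63.996
Sum: 9×12.011 + 9×1.008 + 1×14.007 + 4×15.999 = 195.174 → 195.17 g/mol.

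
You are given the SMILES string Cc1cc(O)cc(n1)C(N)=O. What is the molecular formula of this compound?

Walk through each heavy atom and fill implicit hydrogens from standard valence (C 4, N 3, O 2, S 2, halogen 1); for lowercase aromatic atoms, an aromatic c carries 1 H when it has two neighbours and 0 H with three, and aromatic n carries 0 H:
  atom 1: C, bond orders sum to 1 (valence 4) → 3 H
  atom 2: aromatic c, 3 neighbours → 0 H
  atom 3: aromatic c, 2 neighbours → 1 H
  atom 4: aromatic c, 3 neighbours → 0 H
  atom 5: O, bond orders sum to 1 (valence 2) → 1 H
  atom 6: aromatic c, 2 neighbours → 1 H
  atom 7: aromatic c, 3 neighbours → 0 H
  atom 8: aromatic n, 2 neighbours → 0 H
  atom 9: C, bond orders sum to 4 (valence 4) → 0 H
  atom 10: N, bond orders sum to 1 (valence 3) → 2 H
  atom 11: O, bond orders sum to 2 (valence 2) → 0 H
Totals → C:7, H:8, N:2, O:2.
In Hill order: C7H8N2O2.

C7H8N2O2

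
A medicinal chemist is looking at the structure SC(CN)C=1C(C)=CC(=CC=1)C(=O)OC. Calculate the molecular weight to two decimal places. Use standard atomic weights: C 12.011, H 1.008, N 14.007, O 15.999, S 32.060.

225.31 g/mol

First, the molecular formula is C11H15NO2S (counting implicit H from valence).
  C: 11 × 12.011 = 132.121
  H: 15 × 1.008 = 15.120
  N: 1 × 14.007 = 14.007
  O: 2 × 15.999 = 31.998
  S: 1 × 32.060 = 32.060
Sum: 11×12.011 + 15×1.008 + 1×14.007 + 2×15.999 + 1×32.060 = 225.306 → 225.31 g/mol.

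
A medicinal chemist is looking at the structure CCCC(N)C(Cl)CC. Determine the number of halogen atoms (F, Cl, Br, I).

1

Halogen atoms appear at heavy-atom position 7 (1×Cl).
Other groups present: 1 primary amine.
Halogen count: 1.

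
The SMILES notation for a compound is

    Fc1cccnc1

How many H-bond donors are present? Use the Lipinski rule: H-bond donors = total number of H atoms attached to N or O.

0

Donors: find every N or O and count the H atoms it carries.
  atom 6 (N): bond orders sum to 3 → 0 H
Lipinski HBD = 0.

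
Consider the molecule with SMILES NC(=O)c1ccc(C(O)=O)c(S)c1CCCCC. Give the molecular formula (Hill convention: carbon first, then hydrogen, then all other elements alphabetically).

Walk through each heavy atom and fill implicit hydrogens from standard valence (C 4, N 3, O 2, S 2, halogen 1); for lowercase aromatic atoms, an aromatic c carries 1 H when it has two neighbours and 0 H with three, and aromatic n carries 0 H:
  atom 1: N, bond orders sum to 1 (valence 3) → 2 H
  atom 2: C, bond orders sum to 4 (valence 4) → 0 H
  atom 3: O, bond orders sum to 2 (valence 2) → 0 H
  atom 4: aromatic c, 3 neighbours → 0 H
  atom 5: aromatic c, 2 neighbours → 1 H
  atom 6: aromatic c, 2 neighbours → 1 H
  atom 7: aromatic c, 3 neighbours → 0 H
  atom 8: C, bond orders sum to 4 (valence 4) → 0 H
  atom 9: O, bond orders sum to 1 (valence 2) → 1 H
  atom 10: O, bond orders sum to 2 (valence 2) → 0 H
  atom 11: aromatic c, 3 neighbours → 0 H
  atom 12: S, bond orders sum to 1 (valence 2) → 1 H
  atom 13: aromatic c, 3 neighbours → 0 H
  atom 14: C, bond orders sum to 2 (valence 4) → 2 H
  atom 15: C, bond orders sum to 2 (valence 4) → 2 H
  atom 16: C, bond orders sum to 2 (valence 4) → 2 H
  atom 17: C, bond orders sum to 2 (valence 4) → 2 H
  atom 18: C, bond orders sum to 1 (valence 4) → 3 H
Totals → C:13, H:17, N:1, O:3, S:1.

C13H17NO3S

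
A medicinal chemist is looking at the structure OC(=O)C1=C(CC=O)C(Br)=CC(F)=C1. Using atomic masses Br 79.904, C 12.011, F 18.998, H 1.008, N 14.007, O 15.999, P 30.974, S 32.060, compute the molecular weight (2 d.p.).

261.05 g/mol

First, the molecular formula is C9H6BrFO3 (counting implicit H from valence).
  Br: 1 × 79.904 = 79.904
  C: 9 × 12.011 = 108.099
  F: 1 × 18.998 = 18.998
  H: 6 × 1.008 = 6.048
  O: 3 × 15.999 = 47.997
Sum: 1×79.904 + 9×12.011 + 1×18.998 + 6×1.008 + 3×15.999 = 261.046 → 261.05 g/mol.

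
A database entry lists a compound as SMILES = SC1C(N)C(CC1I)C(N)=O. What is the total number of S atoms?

1

Scan the SMILES for S atoms (remember two-letter symbols like Cl and Br are single atoms).
Sulfur count: 1.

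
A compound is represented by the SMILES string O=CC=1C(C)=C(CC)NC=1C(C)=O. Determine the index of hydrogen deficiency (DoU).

5

Molecular formula: C10H13NO2.
DoU = (2C + 2 + N − H − X) / 2, where X is the halogen count and O/S are ignored.
    = (2·10 + 2 + 1 − 13 − 0) / 2 = 10 / 2 = 5.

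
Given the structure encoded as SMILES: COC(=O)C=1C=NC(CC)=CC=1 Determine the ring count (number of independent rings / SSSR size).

In SMILES, each pair of matching ring-closure digits denotes one ring-closing bond; the number of such bonds equals the number of independent rings.
Ring-closure bonds here: 1.

1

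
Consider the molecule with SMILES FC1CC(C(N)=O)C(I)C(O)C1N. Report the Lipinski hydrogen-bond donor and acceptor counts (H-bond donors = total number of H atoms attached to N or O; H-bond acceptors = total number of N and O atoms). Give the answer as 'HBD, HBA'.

Donors: find every N or O and count the H atoms it carries.
  atom 6 (N): bond orders sum to 1 → 2 H
  atom 7 (O): bond orders sum to 2 → 0 H
  atom 11 (O): bond orders sum to 1 → 1 H
  atom 13 (N): bond orders sum to 1 → 2 H
Lipinski HBD = 5.
Acceptors: N atoms = 2, O atoms = 2 → HBA = 4.

5, 4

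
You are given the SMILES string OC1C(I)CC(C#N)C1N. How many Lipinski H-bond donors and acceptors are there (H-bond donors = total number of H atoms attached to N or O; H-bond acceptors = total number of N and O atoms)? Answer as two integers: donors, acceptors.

Donors: find every N or O and count the H atoms it carries.
  atom 1 (O): bond orders sum to 1 → 1 H
  atom 8 (N): bond orders sum to 3 → 0 H
  atom 10 (N): bond orders sum to 1 → 2 H
Lipinski HBD = 3.
Acceptors: N atoms = 2, O atoms = 1 → HBA = 3.

3, 3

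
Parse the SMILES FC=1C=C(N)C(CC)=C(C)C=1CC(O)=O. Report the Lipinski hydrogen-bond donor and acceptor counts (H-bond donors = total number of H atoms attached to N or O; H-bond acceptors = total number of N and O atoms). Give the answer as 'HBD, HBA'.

3, 3

Donors: find every N or O and count the H atoms it carries.
  atom 5 (N): bond orders sum to 1 → 2 H
  atom 14 (O): bond orders sum to 1 → 1 H
  atom 15 (O): bond orders sum to 2 → 0 H
Lipinski HBD = 3.
Acceptors: N atoms = 1, O atoms = 2 → HBA = 3.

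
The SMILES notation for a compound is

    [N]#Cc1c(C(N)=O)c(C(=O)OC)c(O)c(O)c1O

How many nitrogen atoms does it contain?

Scan the SMILES for N atoms (remember two-letter symbols like Cl and Br are single atoms).
Nitrogen count: 2.

2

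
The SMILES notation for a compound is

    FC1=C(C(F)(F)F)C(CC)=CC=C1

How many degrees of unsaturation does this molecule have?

4

Degree of unsaturation = (number of rings) + (number of π bonds).
Ring closures in the SMILES: 1.
π bonds: 3 double bonds (each 1 DoU) → 3 DoU from unsaturation.
Total DoU = 1 + 3 = 4.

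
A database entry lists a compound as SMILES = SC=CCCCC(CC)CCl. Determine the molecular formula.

Walk through each heavy atom and fill implicit hydrogens from standard valence (C 4, N 3, O 2, S 2, halogen 1):
  atom 1: S, bond orders sum to 1 (valence 2) → 1 H
  atom 2: C, bond orders sum to 3 (valence 4) → 1 H
  atom 3: C, bond orders sum to 3 (valence 4) → 1 H
  atom 4: C, bond orders sum to 2 (valence 4) → 2 H
  atom 5: C, bond orders sum to 2 (valence 4) → 2 H
  atom 6: C, bond orders sum to 2 (valence 4) → 2 H
  atom 7: C, bond orders sum to 3 (valence 4) → 1 H
  atom 8: C, bond orders sum to 2 (valence 4) → 2 H
  atom 9: C, bond orders sum to 1 (valence 4) → 3 H
  atom 10: C, bond orders sum to 2 (valence 4) → 2 H
  atom 11: Cl (halogen, monovalent) → 0 H
Totals → C:9, H:17, Cl:1, S:1.

C9H17ClS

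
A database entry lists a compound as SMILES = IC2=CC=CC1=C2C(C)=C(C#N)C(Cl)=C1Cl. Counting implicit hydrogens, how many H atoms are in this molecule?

Walk through each heavy atom and fill implicit hydrogens from standard valence (C 4, N 3, O 2, S 2, halogen 1):
  atom 1: I (halogen, monovalent) → 0 H
  atom 2: C, bond orders sum to 4 (valence 4) → 0 H
  atom 3: C, bond orders sum to 3 (valence 4) → 1 H
  atom 4: C, bond orders sum to 3 (valence 4) → 1 H
  atom 5: C, bond orders sum to 3 (valence 4) → 1 H
  atom 6: C, bond orders sum to 4 (valence 4) → 0 H
  atom 7: C, bond orders sum to 4 (valence 4) → 0 H
  atom 8: C, bond orders sum to 4 (valence 4) → 0 H
  atom 9: C, bond orders sum to 1 (valence 4) → 3 H
  atom 10: C, bond orders sum to 4 (valence 4) → 0 H
  atom 11: C, bond orders sum to 4 (valence 4) → 0 H
  atom 12: N, bond orders sum to 3 (valence 3) → 0 H
  atom 13: C, bond orders sum to 4 (valence 4) → 0 H
  atom 14: Cl (halogen, monovalent) → 0 H
  atom 15: C, bond orders sum to 4 (valence 4) → 0 H
  atom 16: Cl (halogen, monovalent) → 0 H
Total hydrogens: 6.

6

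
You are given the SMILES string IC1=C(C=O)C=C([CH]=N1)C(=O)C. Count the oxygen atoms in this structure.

Scan the SMILES for O atoms (remember two-letter symbols like Cl and Br are single atoms).
Oxygen count: 2.

2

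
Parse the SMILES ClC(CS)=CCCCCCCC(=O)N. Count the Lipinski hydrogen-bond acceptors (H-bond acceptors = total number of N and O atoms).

2

N atoms: 1; O atoms: 1.
Lipinski HBA = 1 + 1 = 2.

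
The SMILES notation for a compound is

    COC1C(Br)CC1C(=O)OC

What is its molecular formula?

Walk through each heavy atom and fill implicit hydrogens from standard valence (C 4, N 3, O 2, S 2, halogen 1):
  atom 1: C, bond orders sum to 1 (valence 4) → 3 H
  atom 2: O, bond orders sum to 2 (valence 2) → 0 H
  atom 3: C, bond orders sum to 3 (valence 4) → 1 H
  atom 4: C, bond orders sum to 3 (valence 4) → 1 H
  atom 5: Br (halogen, monovalent) → 0 H
  atom 6: C, bond orders sum to 2 (valence 4) → 2 H
  atom 7: C, bond orders sum to 3 (valence 4) → 1 H
  atom 8: C, bond orders sum to 4 (valence 4) → 0 H
  atom 9: O, bond orders sum to 2 (valence 2) → 0 H
  atom 10: O, bond orders sum to 2 (valence 2) → 0 H
  atom 11: C, bond orders sum to 1 (valence 4) → 3 H
Totals → C:7, H:11, Br:1, O:3.
In Hill order: C7H11BrO3.

C7H11BrO3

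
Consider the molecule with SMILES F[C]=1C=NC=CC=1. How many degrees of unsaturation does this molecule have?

4

Molecular formula: C5H4FN.
DoU = (2C + 2 + N − H − X) / 2, where X is the halogen count and O/S are ignored.
    = (2·5 + 2 + 1 − 4 − 1) / 2 = 8 / 2 = 4.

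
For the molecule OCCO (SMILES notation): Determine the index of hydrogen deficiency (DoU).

0

Molecular formula: C2H6O2.
DoU = (2C + 2 + N − H − X) / 2, where X is the halogen count and O/S are ignored.
    = (2·2 + 2 + 0 − 6 − 0) / 2 = 0 / 2 = 0.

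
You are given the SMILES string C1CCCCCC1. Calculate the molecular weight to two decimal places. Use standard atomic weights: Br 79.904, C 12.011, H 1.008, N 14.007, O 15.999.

First, the molecular formula is C7H14 (counting implicit H from valence).
  C: 7 × 12.011 = 84.077
  H: 14 × 1.008 = 14.112
Sum: 7×12.011 + 14×1.008 = 98.189 → 98.19 g/mol.

98.19 g/mol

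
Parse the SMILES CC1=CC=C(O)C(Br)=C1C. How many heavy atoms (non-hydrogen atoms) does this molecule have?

10

Every atom symbol written in the SMILES (organic subset) is one heavy atom; implicit H are not written.
Heavy atoms by element → Br:1, C:8, O:1.
Total: 10.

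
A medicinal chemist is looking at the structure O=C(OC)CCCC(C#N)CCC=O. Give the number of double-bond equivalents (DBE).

4

Molecular formula: C10H15NO3.
DoU = (2C + 2 + N − H − X) / 2, where X is the halogen count and O/S are ignored.
    = (2·10 + 2 + 1 − 15 − 0) / 2 = 8 / 2 = 4.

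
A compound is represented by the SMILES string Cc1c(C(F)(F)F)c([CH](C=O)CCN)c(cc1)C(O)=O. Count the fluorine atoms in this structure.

3

Scan the SMILES for F atoms (remember two-letter symbols like Cl and Br are single atoms).
Fluorine count: 3.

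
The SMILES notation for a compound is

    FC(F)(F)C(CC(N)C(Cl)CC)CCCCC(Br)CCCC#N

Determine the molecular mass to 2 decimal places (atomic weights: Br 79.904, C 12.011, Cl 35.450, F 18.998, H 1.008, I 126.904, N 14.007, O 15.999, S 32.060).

First, the molecular formula is C16H27BrClF3N2 (counting implicit H from valence).
  Br: 1 × 79.904 = 79.904
  C: 16 × 12.011 = 192.176
  Cl: 1 × 35.450 = 35.450
  F: 3 × 18.998 = 56.994
  H: 27 × 1.008 = 27.216
  N: 2 × 14.007 = 28.014
Sum: 1×79.904 + 16×12.011 + 1×35.450 + 3×18.998 + 27×1.008 + 2×14.007 = 419.754 → 419.75 g/mol.

419.75 g/mol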